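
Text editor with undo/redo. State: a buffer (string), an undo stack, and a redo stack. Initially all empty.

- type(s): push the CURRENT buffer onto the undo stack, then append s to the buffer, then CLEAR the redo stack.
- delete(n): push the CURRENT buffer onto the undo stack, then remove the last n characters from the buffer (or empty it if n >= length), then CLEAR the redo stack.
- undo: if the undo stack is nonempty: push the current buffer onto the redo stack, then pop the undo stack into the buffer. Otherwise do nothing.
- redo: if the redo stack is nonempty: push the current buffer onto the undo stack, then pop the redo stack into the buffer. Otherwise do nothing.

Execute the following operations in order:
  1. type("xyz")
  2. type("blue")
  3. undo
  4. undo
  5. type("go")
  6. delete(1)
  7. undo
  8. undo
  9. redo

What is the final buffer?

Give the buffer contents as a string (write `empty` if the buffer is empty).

Answer: go

Derivation:
After op 1 (type): buf='xyz' undo_depth=1 redo_depth=0
After op 2 (type): buf='xyzblue' undo_depth=2 redo_depth=0
After op 3 (undo): buf='xyz' undo_depth=1 redo_depth=1
After op 4 (undo): buf='(empty)' undo_depth=0 redo_depth=2
After op 5 (type): buf='go' undo_depth=1 redo_depth=0
After op 6 (delete): buf='g' undo_depth=2 redo_depth=0
After op 7 (undo): buf='go' undo_depth=1 redo_depth=1
After op 8 (undo): buf='(empty)' undo_depth=0 redo_depth=2
After op 9 (redo): buf='go' undo_depth=1 redo_depth=1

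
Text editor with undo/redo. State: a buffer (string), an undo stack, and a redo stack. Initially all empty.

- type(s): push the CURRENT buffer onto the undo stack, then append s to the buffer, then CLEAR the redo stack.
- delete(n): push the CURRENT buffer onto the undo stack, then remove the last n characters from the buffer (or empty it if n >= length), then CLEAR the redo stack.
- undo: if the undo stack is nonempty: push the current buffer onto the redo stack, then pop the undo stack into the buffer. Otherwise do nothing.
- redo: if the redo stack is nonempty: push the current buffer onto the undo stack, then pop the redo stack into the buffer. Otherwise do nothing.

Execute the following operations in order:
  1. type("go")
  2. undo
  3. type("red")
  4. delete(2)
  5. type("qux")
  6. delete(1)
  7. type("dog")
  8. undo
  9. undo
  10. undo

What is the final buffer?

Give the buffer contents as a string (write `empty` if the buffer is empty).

After op 1 (type): buf='go' undo_depth=1 redo_depth=0
After op 2 (undo): buf='(empty)' undo_depth=0 redo_depth=1
After op 3 (type): buf='red' undo_depth=1 redo_depth=0
After op 4 (delete): buf='r' undo_depth=2 redo_depth=0
After op 5 (type): buf='rqux' undo_depth=3 redo_depth=0
After op 6 (delete): buf='rqu' undo_depth=4 redo_depth=0
After op 7 (type): buf='rqudog' undo_depth=5 redo_depth=0
After op 8 (undo): buf='rqu' undo_depth=4 redo_depth=1
After op 9 (undo): buf='rqux' undo_depth=3 redo_depth=2
After op 10 (undo): buf='r' undo_depth=2 redo_depth=3

Answer: r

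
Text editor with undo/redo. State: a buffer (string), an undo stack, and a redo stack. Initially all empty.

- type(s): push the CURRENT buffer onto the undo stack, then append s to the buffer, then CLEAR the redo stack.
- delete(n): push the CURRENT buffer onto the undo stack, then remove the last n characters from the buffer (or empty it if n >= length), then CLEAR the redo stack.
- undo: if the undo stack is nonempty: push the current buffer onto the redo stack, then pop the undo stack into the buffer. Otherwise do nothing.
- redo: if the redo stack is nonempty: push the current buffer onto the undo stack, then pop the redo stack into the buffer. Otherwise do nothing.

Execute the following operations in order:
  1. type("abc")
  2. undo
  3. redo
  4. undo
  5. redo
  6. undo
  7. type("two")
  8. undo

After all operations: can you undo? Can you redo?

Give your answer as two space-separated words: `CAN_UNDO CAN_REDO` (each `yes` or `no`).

After op 1 (type): buf='abc' undo_depth=1 redo_depth=0
After op 2 (undo): buf='(empty)' undo_depth=0 redo_depth=1
After op 3 (redo): buf='abc' undo_depth=1 redo_depth=0
After op 4 (undo): buf='(empty)' undo_depth=0 redo_depth=1
After op 5 (redo): buf='abc' undo_depth=1 redo_depth=0
After op 6 (undo): buf='(empty)' undo_depth=0 redo_depth=1
After op 7 (type): buf='two' undo_depth=1 redo_depth=0
After op 8 (undo): buf='(empty)' undo_depth=0 redo_depth=1

Answer: no yes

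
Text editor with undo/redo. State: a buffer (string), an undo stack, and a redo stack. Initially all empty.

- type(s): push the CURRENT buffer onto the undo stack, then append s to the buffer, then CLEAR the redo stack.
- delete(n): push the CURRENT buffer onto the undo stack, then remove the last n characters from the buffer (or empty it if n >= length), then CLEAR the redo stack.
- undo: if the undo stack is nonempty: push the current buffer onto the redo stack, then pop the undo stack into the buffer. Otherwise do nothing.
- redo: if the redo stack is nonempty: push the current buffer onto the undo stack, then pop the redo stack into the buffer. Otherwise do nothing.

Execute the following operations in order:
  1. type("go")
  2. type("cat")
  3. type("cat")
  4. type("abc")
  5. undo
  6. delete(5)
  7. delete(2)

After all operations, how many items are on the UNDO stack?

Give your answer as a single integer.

Answer: 5

Derivation:
After op 1 (type): buf='go' undo_depth=1 redo_depth=0
After op 2 (type): buf='gocat' undo_depth=2 redo_depth=0
After op 3 (type): buf='gocatcat' undo_depth=3 redo_depth=0
After op 4 (type): buf='gocatcatabc' undo_depth=4 redo_depth=0
After op 5 (undo): buf='gocatcat' undo_depth=3 redo_depth=1
After op 6 (delete): buf='goc' undo_depth=4 redo_depth=0
After op 7 (delete): buf='g' undo_depth=5 redo_depth=0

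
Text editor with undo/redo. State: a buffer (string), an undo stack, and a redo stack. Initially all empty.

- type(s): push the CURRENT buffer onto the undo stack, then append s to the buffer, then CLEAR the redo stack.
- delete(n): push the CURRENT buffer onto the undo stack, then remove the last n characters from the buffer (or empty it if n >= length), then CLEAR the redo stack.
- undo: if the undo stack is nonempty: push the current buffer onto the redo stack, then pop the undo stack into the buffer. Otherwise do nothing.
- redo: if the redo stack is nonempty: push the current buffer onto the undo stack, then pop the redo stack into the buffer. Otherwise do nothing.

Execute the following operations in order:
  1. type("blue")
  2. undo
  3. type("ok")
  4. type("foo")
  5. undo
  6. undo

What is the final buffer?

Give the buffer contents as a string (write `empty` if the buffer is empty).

After op 1 (type): buf='blue' undo_depth=1 redo_depth=0
After op 2 (undo): buf='(empty)' undo_depth=0 redo_depth=1
After op 3 (type): buf='ok' undo_depth=1 redo_depth=0
After op 4 (type): buf='okfoo' undo_depth=2 redo_depth=0
After op 5 (undo): buf='ok' undo_depth=1 redo_depth=1
After op 6 (undo): buf='(empty)' undo_depth=0 redo_depth=2

Answer: empty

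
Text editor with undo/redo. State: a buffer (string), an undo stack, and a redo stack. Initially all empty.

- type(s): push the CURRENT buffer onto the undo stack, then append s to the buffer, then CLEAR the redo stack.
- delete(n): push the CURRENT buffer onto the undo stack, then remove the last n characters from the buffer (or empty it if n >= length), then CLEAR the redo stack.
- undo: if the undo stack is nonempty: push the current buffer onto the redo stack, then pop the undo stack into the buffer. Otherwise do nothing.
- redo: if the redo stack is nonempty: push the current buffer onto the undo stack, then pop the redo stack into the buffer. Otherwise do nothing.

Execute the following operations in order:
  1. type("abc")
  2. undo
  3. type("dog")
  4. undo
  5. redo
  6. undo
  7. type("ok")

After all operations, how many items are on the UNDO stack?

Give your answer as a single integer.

Answer: 1

Derivation:
After op 1 (type): buf='abc' undo_depth=1 redo_depth=0
After op 2 (undo): buf='(empty)' undo_depth=0 redo_depth=1
After op 3 (type): buf='dog' undo_depth=1 redo_depth=0
After op 4 (undo): buf='(empty)' undo_depth=0 redo_depth=1
After op 5 (redo): buf='dog' undo_depth=1 redo_depth=0
After op 6 (undo): buf='(empty)' undo_depth=0 redo_depth=1
After op 7 (type): buf='ok' undo_depth=1 redo_depth=0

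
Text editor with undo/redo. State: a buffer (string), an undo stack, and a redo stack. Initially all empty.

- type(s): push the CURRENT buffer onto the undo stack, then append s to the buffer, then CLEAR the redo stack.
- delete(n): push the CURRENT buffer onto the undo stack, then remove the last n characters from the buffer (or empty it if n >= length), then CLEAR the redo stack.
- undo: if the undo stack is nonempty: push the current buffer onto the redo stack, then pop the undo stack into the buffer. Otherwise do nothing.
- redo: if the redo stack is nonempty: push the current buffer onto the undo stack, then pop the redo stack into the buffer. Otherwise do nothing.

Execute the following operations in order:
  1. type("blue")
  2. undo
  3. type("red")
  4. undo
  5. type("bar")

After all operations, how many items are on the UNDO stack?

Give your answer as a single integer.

Answer: 1

Derivation:
After op 1 (type): buf='blue' undo_depth=1 redo_depth=0
After op 2 (undo): buf='(empty)' undo_depth=0 redo_depth=1
After op 3 (type): buf='red' undo_depth=1 redo_depth=0
After op 4 (undo): buf='(empty)' undo_depth=0 redo_depth=1
After op 5 (type): buf='bar' undo_depth=1 redo_depth=0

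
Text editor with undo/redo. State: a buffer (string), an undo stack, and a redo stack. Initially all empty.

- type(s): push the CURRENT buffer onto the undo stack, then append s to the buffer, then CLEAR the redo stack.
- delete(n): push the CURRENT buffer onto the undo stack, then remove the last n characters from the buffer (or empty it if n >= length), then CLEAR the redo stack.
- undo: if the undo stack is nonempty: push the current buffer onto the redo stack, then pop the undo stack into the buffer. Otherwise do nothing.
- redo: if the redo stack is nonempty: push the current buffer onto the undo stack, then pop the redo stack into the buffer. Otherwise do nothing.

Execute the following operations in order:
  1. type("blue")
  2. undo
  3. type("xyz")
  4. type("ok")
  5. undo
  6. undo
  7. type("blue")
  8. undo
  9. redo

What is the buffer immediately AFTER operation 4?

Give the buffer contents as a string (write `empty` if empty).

Answer: xyzok

Derivation:
After op 1 (type): buf='blue' undo_depth=1 redo_depth=0
After op 2 (undo): buf='(empty)' undo_depth=0 redo_depth=1
After op 3 (type): buf='xyz' undo_depth=1 redo_depth=0
After op 4 (type): buf='xyzok' undo_depth=2 redo_depth=0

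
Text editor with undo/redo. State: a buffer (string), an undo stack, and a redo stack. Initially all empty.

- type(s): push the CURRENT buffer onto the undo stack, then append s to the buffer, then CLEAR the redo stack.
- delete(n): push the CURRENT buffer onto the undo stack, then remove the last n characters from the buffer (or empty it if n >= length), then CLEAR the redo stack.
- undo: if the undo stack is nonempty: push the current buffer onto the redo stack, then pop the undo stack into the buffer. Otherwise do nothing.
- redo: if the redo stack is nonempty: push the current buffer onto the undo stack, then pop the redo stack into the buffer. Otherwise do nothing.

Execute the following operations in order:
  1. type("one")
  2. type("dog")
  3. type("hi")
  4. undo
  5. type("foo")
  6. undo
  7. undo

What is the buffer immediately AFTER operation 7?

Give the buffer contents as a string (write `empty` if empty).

After op 1 (type): buf='one' undo_depth=1 redo_depth=0
After op 2 (type): buf='onedog' undo_depth=2 redo_depth=0
After op 3 (type): buf='onedoghi' undo_depth=3 redo_depth=0
After op 4 (undo): buf='onedog' undo_depth=2 redo_depth=1
After op 5 (type): buf='onedogfoo' undo_depth=3 redo_depth=0
After op 6 (undo): buf='onedog' undo_depth=2 redo_depth=1
After op 7 (undo): buf='one' undo_depth=1 redo_depth=2

Answer: one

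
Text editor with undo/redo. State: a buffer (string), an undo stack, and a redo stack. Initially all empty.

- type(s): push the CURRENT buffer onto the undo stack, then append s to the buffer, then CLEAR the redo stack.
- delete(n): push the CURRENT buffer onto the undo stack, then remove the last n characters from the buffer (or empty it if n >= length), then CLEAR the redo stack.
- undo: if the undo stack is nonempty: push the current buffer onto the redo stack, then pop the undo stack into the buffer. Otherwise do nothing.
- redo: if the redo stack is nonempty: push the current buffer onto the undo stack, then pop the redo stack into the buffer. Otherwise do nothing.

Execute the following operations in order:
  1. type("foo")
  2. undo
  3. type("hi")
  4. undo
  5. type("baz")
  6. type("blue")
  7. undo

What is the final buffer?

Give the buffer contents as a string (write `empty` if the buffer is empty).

Answer: baz

Derivation:
After op 1 (type): buf='foo' undo_depth=1 redo_depth=0
After op 2 (undo): buf='(empty)' undo_depth=0 redo_depth=1
After op 3 (type): buf='hi' undo_depth=1 redo_depth=0
After op 4 (undo): buf='(empty)' undo_depth=0 redo_depth=1
After op 5 (type): buf='baz' undo_depth=1 redo_depth=0
After op 6 (type): buf='bazblue' undo_depth=2 redo_depth=0
After op 7 (undo): buf='baz' undo_depth=1 redo_depth=1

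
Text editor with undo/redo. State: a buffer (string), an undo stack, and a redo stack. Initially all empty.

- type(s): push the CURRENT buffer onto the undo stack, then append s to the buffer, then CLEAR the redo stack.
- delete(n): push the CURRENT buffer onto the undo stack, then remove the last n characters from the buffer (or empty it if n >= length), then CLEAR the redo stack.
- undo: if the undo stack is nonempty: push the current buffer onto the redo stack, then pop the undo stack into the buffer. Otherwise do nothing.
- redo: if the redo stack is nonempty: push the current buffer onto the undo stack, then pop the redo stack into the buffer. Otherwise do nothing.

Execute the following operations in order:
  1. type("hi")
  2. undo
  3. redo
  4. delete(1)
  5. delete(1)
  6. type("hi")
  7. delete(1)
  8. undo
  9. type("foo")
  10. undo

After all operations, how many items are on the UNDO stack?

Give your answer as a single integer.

After op 1 (type): buf='hi' undo_depth=1 redo_depth=0
After op 2 (undo): buf='(empty)' undo_depth=0 redo_depth=1
After op 3 (redo): buf='hi' undo_depth=1 redo_depth=0
After op 4 (delete): buf='h' undo_depth=2 redo_depth=0
After op 5 (delete): buf='(empty)' undo_depth=3 redo_depth=0
After op 6 (type): buf='hi' undo_depth=4 redo_depth=0
After op 7 (delete): buf='h' undo_depth=5 redo_depth=0
After op 8 (undo): buf='hi' undo_depth=4 redo_depth=1
After op 9 (type): buf='hifoo' undo_depth=5 redo_depth=0
After op 10 (undo): buf='hi' undo_depth=4 redo_depth=1

Answer: 4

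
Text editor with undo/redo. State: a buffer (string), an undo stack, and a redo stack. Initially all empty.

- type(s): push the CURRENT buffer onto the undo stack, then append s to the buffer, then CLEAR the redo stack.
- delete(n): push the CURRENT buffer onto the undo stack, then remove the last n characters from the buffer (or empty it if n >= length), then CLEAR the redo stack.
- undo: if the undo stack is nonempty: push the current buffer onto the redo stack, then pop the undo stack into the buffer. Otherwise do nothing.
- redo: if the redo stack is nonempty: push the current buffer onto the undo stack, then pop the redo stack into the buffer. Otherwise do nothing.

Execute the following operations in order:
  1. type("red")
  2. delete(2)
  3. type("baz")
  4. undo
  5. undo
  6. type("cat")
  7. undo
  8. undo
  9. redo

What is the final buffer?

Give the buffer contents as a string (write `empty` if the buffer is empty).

Answer: red

Derivation:
After op 1 (type): buf='red' undo_depth=1 redo_depth=0
After op 2 (delete): buf='r' undo_depth=2 redo_depth=0
After op 3 (type): buf='rbaz' undo_depth=3 redo_depth=0
After op 4 (undo): buf='r' undo_depth=2 redo_depth=1
After op 5 (undo): buf='red' undo_depth=1 redo_depth=2
After op 6 (type): buf='redcat' undo_depth=2 redo_depth=0
After op 7 (undo): buf='red' undo_depth=1 redo_depth=1
After op 8 (undo): buf='(empty)' undo_depth=0 redo_depth=2
After op 9 (redo): buf='red' undo_depth=1 redo_depth=1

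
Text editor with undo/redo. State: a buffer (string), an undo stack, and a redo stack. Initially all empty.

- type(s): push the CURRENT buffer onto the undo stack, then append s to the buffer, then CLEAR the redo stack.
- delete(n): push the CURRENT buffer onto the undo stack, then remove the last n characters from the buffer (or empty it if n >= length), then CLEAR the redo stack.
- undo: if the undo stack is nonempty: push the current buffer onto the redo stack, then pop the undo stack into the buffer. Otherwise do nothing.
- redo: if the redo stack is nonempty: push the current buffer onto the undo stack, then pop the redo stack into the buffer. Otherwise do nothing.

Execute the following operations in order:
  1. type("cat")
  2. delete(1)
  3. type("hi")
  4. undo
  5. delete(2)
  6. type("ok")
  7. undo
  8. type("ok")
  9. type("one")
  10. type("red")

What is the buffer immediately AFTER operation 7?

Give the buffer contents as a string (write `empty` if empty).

After op 1 (type): buf='cat' undo_depth=1 redo_depth=0
After op 2 (delete): buf='ca' undo_depth=2 redo_depth=0
After op 3 (type): buf='cahi' undo_depth=3 redo_depth=0
After op 4 (undo): buf='ca' undo_depth=2 redo_depth=1
After op 5 (delete): buf='(empty)' undo_depth=3 redo_depth=0
After op 6 (type): buf='ok' undo_depth=4 redo_depth=0
After op 7 (undo): buf='(empty)' undo_depth=3 redo_depth=1

Answer: empty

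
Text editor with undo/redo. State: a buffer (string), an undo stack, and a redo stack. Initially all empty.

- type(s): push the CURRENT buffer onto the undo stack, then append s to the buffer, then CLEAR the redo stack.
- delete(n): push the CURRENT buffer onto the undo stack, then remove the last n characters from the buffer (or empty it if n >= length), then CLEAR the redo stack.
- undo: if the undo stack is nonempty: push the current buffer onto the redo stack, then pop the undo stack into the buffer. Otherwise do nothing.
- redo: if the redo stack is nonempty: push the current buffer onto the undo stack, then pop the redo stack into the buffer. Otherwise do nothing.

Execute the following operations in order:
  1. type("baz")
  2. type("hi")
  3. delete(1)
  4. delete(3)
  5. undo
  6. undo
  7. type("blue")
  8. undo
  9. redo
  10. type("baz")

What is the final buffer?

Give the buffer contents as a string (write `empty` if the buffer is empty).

After op 1 (type): buf='baz' undo_depth=1 redo_depth=0
After op 2 (type): buf='bazhi' undo_depth=2 redo_depth=0
After op 3 (delete): buf='bazh' undo_depth=3 redo_depth=0
After op 4 (delete): buf='b' undo_depth=4 redo_depth=0
After op 5 (undo): buf='bazh' undo_depth=3 redo_depth=1
After op 6 (undo): buf='bazhi' undo_depth=2 redo_depth=2
After op 7 (type): buf='bazhiblue' undo_depth=3 redo_depth=0
After op 8 (undo): buf='bazhi' undo_depth=2 redo_depth=1
After op 9 (redo): buf='bazhiblue' undo_depth=3 redo_depth=0
After op 10 (type): buf='bazhibluebaz' undo_depth=4 redo_depth=0

Answer: bazhibluebaz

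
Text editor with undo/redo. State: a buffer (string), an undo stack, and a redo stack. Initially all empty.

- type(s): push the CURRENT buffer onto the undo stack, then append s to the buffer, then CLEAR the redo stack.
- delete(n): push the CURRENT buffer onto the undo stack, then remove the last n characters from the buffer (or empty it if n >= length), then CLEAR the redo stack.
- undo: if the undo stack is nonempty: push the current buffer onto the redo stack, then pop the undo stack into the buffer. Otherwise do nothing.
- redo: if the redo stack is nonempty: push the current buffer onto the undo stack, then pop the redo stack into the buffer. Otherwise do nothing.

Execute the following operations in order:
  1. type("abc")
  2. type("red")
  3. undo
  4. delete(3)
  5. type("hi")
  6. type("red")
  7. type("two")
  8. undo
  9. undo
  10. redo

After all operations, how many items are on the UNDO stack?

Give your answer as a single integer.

After op 1 (type): buf='abc' undo_depth=1 redo_depth=0
After op 2 (type): buf='abcred' undo_depth=2 redo_depth=0
After op 3 (undo): buf='abc' undo_depth=1 redo_depth=1
After op 4 (delete): buf='(empty)' undo_depth=2 redo_depth=0
After op 5 (type): buf='hi' undo_depth=3 redo_depth=0
After op 6 (type): buf='hired' undo_depth=4 redo_depth=0
After op 7 (type): buf='hiredtwo' undo_depth=5 redo_depth=0
After op 8 (undo): buf='hired' undo_depth=4 redo_depth=1
After op 9 (undo): buf='hi' undo_depth=3 redo_depth=2
After op 10 (redo): buf='hired' undo_depth=4 redo_depth=1

Answer: 4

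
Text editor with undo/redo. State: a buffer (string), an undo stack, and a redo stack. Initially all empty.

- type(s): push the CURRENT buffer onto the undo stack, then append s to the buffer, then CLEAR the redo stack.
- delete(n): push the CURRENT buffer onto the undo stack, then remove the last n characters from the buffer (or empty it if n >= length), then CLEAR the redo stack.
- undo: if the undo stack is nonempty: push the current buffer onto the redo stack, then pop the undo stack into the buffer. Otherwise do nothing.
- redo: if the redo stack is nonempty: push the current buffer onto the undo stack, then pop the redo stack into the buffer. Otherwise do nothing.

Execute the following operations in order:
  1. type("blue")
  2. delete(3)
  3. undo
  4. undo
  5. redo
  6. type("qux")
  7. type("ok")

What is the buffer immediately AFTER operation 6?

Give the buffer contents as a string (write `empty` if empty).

Answer: bluequx

Derivation:
After op 1 (type): buf='blue' undo_depth=1 redo_depth=0
After op 2 (delete): buf='b' undo_depth=2 redo_depth=0
After op 3 (undo): buf='blue' undo_depth=1 redo_depth=1
After op 4 (undo): buf='(empty)' undo_depth=0 redo_depth=2
After op 5 (redo): buf='blue' undo_depth=1 redo_depth=1
After op 6 (type): buf='bluequx' undo_depth=2 redo_depth=0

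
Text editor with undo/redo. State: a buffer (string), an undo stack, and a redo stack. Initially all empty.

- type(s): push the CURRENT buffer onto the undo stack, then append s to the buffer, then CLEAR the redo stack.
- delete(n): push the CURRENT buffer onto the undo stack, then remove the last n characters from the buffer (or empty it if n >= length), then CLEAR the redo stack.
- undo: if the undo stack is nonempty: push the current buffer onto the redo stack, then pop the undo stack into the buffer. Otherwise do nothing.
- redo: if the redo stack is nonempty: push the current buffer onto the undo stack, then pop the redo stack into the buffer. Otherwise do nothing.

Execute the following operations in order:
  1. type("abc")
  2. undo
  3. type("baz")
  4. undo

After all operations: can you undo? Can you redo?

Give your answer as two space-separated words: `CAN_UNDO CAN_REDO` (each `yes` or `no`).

Answer: no yes

Derivation:
After op 1 (type): buf='abc' undo_depth=1 redo_depth=0
After op 2 (undo): buf='(empty)' undo_depth=0 redo_depth=1
After op 3 (type): buf='baz' undo_depth=1 redo_depth=0
After op 4 (undo): buf='(empty)' undo_depth=0 redo_depth=1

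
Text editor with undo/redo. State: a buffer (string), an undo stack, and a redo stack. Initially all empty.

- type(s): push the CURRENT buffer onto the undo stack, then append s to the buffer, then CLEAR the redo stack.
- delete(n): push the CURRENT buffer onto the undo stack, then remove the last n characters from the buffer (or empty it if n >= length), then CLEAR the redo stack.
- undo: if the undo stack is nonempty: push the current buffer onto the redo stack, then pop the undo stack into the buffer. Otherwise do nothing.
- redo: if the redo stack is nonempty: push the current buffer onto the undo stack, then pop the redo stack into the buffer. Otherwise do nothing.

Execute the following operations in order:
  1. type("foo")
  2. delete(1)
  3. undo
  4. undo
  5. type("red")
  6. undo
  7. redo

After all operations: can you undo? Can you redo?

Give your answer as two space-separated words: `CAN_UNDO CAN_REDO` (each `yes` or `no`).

After op 1 (type): buf='foo' undo_depth=1 redo_depth=0
After op 2 (delete): buf='fo' undo_depth=2 redo_depth=0
After op 3 (undo): buf='foo' undo_depth=1 redo_depth=1
After op 4 (undo): buf='(empty)' undo_depth=0 redo_depth=2
After op 5 (type): buf='red' undo_depth=1 redo_depth=0
After op 6 (undo): buf='(empty)' undo_depth=0 redo_depth=1
After op 7 (redo): buf='red' undo_depth=1 redo_depth=0

Answer: yes no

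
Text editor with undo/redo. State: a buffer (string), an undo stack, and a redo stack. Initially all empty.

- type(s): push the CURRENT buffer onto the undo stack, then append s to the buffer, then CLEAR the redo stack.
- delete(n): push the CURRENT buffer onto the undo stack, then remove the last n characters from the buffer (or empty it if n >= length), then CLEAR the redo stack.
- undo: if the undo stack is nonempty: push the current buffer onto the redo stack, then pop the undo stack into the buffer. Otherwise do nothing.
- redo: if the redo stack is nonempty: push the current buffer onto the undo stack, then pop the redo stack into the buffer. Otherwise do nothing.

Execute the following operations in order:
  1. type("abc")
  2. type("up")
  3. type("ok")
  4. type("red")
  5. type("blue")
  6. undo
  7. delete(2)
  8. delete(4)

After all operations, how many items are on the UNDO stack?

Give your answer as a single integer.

Answer: 6

Derivation:
After op 1 (type): buf='abc' undo_depth=1 redo_depth=0
After op 2 (type): buf='abcup' undo_depth=2 redo_depth=0
After op 3 (type): buf='abcupok' undo_depth=3 redo_depth=0
After op 4 (type): buf='abcupokred' undo_depth=4 redo_depth=0
After op 5 (type): buf='abcupokredblue' undo_depth=5 redo_depth=0
After op 6 (undo): buf='abcupokred' undo_depth=4 redo_depth=1
After op 7 (delete): buf='abcupokr' undo_depth=5 redo_depth=0
After op 8 (delete): buf='abcu' undo_depth=6 redo_depth=0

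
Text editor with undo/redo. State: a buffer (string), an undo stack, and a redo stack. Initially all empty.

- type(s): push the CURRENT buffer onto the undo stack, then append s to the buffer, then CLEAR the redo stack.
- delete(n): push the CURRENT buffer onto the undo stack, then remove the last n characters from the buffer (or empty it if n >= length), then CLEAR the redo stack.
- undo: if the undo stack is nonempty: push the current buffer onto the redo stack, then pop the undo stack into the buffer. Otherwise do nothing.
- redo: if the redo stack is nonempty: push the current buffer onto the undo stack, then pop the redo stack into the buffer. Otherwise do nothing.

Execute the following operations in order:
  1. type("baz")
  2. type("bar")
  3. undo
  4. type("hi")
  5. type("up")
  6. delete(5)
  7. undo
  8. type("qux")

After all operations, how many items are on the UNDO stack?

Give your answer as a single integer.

After op 1 (type): buf='baz' undo_depth=1 redo_depth=0
After op 2 (type): buf='bazbar' undo_depth=2 redo_depth=0
After op 3 (undo): buf='baz' undo_depth=1 redo_depth=1
After op 4 (type): buf='bazhi' undo_depth=2 redo_depth=0
After op 5 (type): buf='bazhiup' undo_depth=3 redo_depth=0
After op 6 (delete): buf='ba' undo_depth=4 redo_depth=0
After op 7 (undo): buf='bazhiup' undo_depth=3 redo_depth=1
After op 8 (type): buf='bazhiupqux' undo_depth=4 redo_depth=0

Answer: 4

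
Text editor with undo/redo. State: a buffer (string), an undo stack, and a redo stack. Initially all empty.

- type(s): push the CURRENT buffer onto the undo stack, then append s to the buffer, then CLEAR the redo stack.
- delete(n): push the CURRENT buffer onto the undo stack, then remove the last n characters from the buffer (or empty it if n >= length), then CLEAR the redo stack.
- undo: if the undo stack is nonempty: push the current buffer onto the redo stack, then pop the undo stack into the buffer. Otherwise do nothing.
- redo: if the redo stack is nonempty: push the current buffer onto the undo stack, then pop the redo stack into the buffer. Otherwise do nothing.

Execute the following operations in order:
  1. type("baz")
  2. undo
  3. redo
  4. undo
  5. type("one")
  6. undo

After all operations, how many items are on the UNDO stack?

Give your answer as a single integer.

Answer: 0

Derivation:
After op 1 (type): buf='baz' undo_depth=1 redo_depth=0
After op 2 (undo): buf='(empty)' undo_depth=0 redo_depth=1
After op 3 (redo): buf='baz' undo_depth=1 redo_depth=0
After op 4 (undo): buf='(empty)' undo_depth=0 redo_depth=1
After op 5 (type): buf='one' undo_depth=1 redo_depth=0
After op 6 (undo): buf='(empty)' undo_depth=0 redo_depth=1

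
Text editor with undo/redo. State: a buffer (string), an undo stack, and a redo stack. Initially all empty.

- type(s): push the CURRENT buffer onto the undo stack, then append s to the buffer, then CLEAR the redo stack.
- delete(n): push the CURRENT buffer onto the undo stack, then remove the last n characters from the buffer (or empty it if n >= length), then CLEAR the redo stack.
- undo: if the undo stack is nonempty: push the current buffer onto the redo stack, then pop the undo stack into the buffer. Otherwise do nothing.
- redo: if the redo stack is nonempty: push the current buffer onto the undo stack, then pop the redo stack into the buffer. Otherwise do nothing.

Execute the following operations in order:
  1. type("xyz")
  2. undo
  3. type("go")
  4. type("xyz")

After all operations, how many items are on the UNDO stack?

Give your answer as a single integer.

Answer: 2

Derivation:
After op 1 (type): buf='xyz' undo_depth=1 redo_depth=0
After op 2 (undo): buf='(empty)' undo_depth=0 redo_depth=1
After op 3 (type): buf='go' undo_depth=1 redo_depth=0
After op 4 (type): buf='goxyz' undo_depth=2 redo_depth=0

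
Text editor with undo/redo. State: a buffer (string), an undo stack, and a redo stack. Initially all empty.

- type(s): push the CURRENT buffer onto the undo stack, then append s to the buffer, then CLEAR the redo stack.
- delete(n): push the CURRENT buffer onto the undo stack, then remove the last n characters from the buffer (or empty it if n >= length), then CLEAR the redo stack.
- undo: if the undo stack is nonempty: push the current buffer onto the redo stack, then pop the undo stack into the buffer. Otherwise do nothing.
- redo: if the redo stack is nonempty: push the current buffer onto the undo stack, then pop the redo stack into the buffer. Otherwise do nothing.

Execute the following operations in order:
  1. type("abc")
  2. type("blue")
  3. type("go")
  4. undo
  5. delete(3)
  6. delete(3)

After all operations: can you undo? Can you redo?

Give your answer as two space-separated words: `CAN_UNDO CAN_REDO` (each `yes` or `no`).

Answer: yes no

Derivation:
After op 1 (type): buf='abc' undo_depth=1 redo_depth=0
After op 2 (type): buf='abcblue' undo_depth=2 redo_depth=0
After op 3 (type): buf='abcbluego' undo_depth=3 redo_depth=0
After op 4 (undo): buf='abcblue' undo_depth=2 redo_depth=1
After op 5 (delete): buf='abcb' undo_depth=3 redo_depth=0
After op 6 (delete): buf='a' undo_depth=4 redo_depth=0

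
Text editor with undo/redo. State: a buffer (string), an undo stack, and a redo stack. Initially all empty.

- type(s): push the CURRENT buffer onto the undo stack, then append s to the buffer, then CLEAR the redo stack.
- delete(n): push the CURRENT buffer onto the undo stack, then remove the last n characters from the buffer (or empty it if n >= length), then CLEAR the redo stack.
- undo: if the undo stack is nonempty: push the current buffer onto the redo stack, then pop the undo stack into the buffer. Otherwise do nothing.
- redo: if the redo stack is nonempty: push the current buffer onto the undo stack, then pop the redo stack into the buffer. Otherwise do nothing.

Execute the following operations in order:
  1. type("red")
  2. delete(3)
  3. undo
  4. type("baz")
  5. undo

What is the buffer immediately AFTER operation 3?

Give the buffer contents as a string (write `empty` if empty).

Answer: red

Derivation:
After op 1 (type): buf='red' undo_depth=1 redo_depth=0
After op 2 (delete): buf='(empty)' undo_depth=2 redo_depth=0
After op 3 (undo): buf='red' undo_depth=1 redo_depth=1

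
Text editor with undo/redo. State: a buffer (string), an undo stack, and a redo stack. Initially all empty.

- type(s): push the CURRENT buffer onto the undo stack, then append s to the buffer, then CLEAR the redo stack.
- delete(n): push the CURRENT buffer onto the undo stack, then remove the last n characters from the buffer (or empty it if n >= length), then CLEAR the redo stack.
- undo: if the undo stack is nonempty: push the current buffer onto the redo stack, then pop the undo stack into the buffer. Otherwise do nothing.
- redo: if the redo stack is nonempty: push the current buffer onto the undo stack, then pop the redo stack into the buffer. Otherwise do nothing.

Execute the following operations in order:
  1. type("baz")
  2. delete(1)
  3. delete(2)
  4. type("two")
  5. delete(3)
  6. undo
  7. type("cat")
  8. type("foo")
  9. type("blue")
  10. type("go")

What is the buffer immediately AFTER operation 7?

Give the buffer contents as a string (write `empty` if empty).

After op 1 (type): buf='baz' undo_depth=1 redo_depth=0
After op 2 (delete): buf='ba' undo_depth=2 redo_depth=0
After op 3 (delete): buf='(empty)' undo_depth=3 redo_depth=0
After op 4 (type): buf='two' undo_depth=4 redo_depth=0
After op 5 (delete): buf='(empty)' undo_depth=5 redo_depth=0
After op 6 (undo): buf='two' undo_depth=4 redo_depth=1
After op 7 (type): buf='twocat' undo_depth=5 redo_depth=0

Answer: twocat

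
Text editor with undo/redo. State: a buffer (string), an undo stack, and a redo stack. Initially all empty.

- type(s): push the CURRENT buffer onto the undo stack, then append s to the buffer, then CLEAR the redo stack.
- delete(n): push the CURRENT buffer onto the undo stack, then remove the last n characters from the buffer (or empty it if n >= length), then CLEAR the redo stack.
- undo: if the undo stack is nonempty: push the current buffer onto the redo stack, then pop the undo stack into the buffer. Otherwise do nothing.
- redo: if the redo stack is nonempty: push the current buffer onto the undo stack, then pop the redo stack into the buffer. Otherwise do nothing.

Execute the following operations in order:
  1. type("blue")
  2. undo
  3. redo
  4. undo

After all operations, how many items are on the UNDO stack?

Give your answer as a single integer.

Answer: 0

Derivation:
After op 1 (type): buf='blue' undo_depth=1 redo_depth=0
After op 2 (undo): buf='(empty)' undo_depth=0 redo_depth=1
After op 3 (redo): buf='blue' undo_depth=1 redo_depth=0
After op 4 (undo): buf='(empty)' undo_depth=0 redo_depth=1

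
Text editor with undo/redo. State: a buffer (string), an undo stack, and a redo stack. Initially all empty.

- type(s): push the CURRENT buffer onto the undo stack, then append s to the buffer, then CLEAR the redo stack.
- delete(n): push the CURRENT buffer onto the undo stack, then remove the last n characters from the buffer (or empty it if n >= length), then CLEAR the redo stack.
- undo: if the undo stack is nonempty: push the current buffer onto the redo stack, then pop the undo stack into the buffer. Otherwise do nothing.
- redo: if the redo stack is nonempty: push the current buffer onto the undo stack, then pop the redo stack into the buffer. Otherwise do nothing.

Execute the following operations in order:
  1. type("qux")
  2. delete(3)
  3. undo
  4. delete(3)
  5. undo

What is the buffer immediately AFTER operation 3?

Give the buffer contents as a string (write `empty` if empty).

Answer: qux

Derivation:
After op 1 (type): buf='qux' undo_depth=1 redo_depth=0
After op 2 (delete): buf='(empty)' undo_depth=2 redo_depth=0
After op 3 (undo): buf='qux' undo_depth=1 redo_depth=1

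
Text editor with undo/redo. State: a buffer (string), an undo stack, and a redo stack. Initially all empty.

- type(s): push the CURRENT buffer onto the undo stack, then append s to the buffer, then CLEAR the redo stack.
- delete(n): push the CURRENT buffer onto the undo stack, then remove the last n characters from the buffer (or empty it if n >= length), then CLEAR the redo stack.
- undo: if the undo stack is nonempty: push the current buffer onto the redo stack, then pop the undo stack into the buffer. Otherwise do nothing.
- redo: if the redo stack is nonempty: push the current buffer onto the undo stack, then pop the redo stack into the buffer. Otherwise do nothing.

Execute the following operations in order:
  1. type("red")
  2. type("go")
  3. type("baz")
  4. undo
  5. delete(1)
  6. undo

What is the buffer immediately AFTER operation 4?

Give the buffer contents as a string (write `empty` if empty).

Answer: redgo

Derivation:
After op 1 (type): buf='red' undo_depth=1 redo_depth=0
After op 2 (type): buf='redgo' undo_depth=2 redo_depth=0
After op 3 (type): buf='redgobaz' undo_depth=3 redo_depth=0
After op 4 (undo): buf='redgo' undo_depth=2 redo_depth=1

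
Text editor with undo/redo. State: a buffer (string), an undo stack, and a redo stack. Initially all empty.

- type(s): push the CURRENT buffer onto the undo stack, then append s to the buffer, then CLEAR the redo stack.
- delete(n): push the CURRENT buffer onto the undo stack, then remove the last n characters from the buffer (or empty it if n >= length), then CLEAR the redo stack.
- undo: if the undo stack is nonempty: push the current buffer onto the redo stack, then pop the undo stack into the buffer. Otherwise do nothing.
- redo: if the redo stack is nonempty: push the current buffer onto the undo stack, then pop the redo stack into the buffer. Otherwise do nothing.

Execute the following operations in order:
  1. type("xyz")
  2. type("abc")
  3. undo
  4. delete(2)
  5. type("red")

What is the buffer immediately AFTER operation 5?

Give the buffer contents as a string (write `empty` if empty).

Answer: xred

Derivation:
After op 1 (type): buf='xyz' undo_depth=1 redo_depth=0
After op 2 (type): buf='xyzabc' undo_depth=2 redo_depth=0
After op 3 (undo): buf='xyz' undo_depth=1 redo_depth=1
After op 4 (delete): buf='x' undo_depth=2 redo_depth=0
After op 5 (type): buf='xred' undo_depth=3 redo_depth=0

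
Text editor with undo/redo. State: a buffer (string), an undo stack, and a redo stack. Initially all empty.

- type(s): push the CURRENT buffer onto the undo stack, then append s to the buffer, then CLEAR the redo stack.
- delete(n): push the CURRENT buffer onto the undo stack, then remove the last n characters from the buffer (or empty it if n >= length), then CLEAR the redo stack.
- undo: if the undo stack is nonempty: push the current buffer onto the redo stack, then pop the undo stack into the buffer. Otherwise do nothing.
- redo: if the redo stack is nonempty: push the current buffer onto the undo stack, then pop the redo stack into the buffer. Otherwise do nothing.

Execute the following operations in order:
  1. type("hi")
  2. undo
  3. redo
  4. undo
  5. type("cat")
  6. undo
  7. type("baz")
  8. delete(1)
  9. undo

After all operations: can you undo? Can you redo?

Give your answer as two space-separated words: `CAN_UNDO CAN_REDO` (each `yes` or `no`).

After op 1 (type): buf='hi' undo_depth=1 redo_depth=0
After op 2 (undo): buf='(empty)' undo_depth=0 redo_depth=1
After op 3 (redo): buf='hi' undo_depth=1 redo_depth=0
After op 4 (undo): buf='(empty)' undo_depth=0 redo_depth=1
After op 5 (type): buf='cat' undo_depth=1 redo_depth=0
After op 6 (undo): buf='(empty)' undo_depth=0 redo_depth=1
After op 7 (type): buf='baz' undo_depth=1 redo_depth=0
After op 8 (delete): buf='ba' undo_depth=2 redo_depth=0
After op 9 (undo): buf='baz' undo_depth=1 redo_depth=1

Answer: yes yes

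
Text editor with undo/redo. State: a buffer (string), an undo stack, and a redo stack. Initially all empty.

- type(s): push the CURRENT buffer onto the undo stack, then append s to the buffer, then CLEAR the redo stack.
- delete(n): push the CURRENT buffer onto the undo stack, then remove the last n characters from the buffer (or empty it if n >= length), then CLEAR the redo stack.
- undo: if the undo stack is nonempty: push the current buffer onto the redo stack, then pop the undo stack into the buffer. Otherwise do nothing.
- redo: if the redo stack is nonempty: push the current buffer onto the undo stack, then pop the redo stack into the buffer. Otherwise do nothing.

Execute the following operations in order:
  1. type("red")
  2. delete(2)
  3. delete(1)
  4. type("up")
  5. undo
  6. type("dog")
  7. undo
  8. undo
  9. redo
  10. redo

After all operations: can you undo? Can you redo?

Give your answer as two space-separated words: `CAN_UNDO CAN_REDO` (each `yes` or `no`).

Answer: yes no

Derivation:
After op 1 (type): buf='red' undo_depth=1 redo_depth=0
After op 2 (delete): buf='r' undo_depth=2 redo_depth=0
After op 3 (delete): buf='(empty)' undo_depth=3 redo_depth=0
After op 4 (type): buf='up' undo_depth=4 redo_depth=0
After op 5 (undo): buf='(empty)' undo_depth=3 redo_depth=1
After op 6 (type): buf='dog' undo_depth=4 redo_depth=0
After op 7 (undo): buf='(empty)' undo_depth=3 redo_depth=1
After op 8 (undo): buf='r' undo_depth=2 redo_depth=2
After op 9 (redo): buf='(empty)' undo_depth=3 redo_depth=1
After op 10 (redo): buf='dog' undo_depth=4 redo_depth=0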